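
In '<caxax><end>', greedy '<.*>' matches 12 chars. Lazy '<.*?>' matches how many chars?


Greedy '<.*>' tries to match as MUCH as possible.
Lazy '<.*?>' tries to match as LITTLE as possible.

String: '<caxax><end>'
Greedy '<.*>' starts at first '<' and extends to the LAST '>': '<caxax><end>' (12 chars)
Lazy '<.*?>' starts at first '<' and stops at the FIRST '>': '<caxax>' (7 chars)

7


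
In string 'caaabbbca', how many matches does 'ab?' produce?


Pattern 'ab?' matches 'a' optionally followed by 'b'.
String: 'caaabbbca'
Scanning left to right for 'a' then checking next char:
  Match 1: 'a' (a not followed by b)
  Match 2: 'a' (a not followed by b)
  Match 3: 'ab' (a followed by b)
  Match 4: 'a' (a not followed by b)
Total matches: 4

4


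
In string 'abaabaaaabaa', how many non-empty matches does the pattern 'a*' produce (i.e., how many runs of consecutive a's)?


Pattern 'a*' matches zero or more a's. We want non-empty runs of consecutive a's.
String: 'abaabaaaabaa'
Walking through the string to find runs of a's:
  Run 1: positions 0-0 -> 'a'
  Run 2: positions 2-3 -> 'aa'
  Run 3: positions 5-8 -> 'aaaa'
  Run 4: positions 10-11 -> 'aa'
Non-empty runs found: ['a', 'aa', 'aaaa', 'aa']
Count: 4

4


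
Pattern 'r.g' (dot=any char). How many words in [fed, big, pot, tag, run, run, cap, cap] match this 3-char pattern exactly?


Pattern 'r.g' means: starts with 'r', any single char, ends with 'g'.
Checking each word (must be exactly 3 chars):
  'fed' (len=3): no
  'big' (len=3): no
  'pot' (len=3): no
  'tag' (len=3): no
  'run' (len=3): no
  'run' (len=3): no
  'cap' (len=3): no
  'cap' (len=3): no
Matching words: []
Total: 0

0


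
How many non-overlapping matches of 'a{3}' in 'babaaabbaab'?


Pattern 'a{3}' matches exactly 3 consecutive a's (greedy, non-overlapping).
String: 'babaaabbaab'
Scanning for runs of a's:
  Run at pos 1: 'a' (length 1) -> 0 match(es)
  Run at pos 3: 'aaa' (length 3) -> 1 match(es)
  Run at pos 8: 'aa' (length 2) -> 0 match(es)
Matches found: ['aaa']
Total: 1

1


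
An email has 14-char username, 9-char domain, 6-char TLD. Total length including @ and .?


An email address has format: username@domain.tld
Username length: 14
'@' character: 1
Domain length: 9
'.' character: 1
TLD length: 6
Total = 14 + 1 + 9 + 1 + 6 = 31

31


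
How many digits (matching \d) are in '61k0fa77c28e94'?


\d matches any digit 0-9.
Scanning '61k0fa77c28e94':
  pos 0: '6' -> DIGIT
  pos 1: '1' -> DIGIT
  pos 3: '0' -> DIGIT
  pos 6: '7' -> DIGIT
  pos 7: '7' -> DIGIT
  pos 9: '2' -> DIGIT
  pos 10: '8' -> DIGIT
  pos 12: '9' -> DIGIT
  pos 13: '4' -> DIGIT
Digits found: ['6', '1', '0', '7', '7', '2', '8', '9', '4']
Total: 9

9


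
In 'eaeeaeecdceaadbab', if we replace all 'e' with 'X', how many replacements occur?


re.sub('e', 'X', text) replaces every occurrence of 'e' with 'X'.
Text: 'eaeeaeecdceaadbab'
Scanning for 'e':
  pos 0: 'e' -> replacement #1
  pos 2: 'e' -> replacement #2
  pos 3: 'e' -> replacement #3
  pos 5: 'e' -> replacement #4
  pos 6: 'e' -> replacement #5
  pos 10: 'e' -> replacement #6
Total replacements: 6

6


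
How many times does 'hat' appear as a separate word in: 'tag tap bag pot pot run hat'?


Scanning each word for exact match 'hat':
  Word 1: 'tag' -> no
  Word 2: 'tap' -> no
  Word 3: 'bag' -> no
  Word 4: 'pot' -> no
  Word 5: 'pot' -> no
  Word 6: 'run' -> no
  Word 7: 'hat' -> MATCH
Total matches: 1

1


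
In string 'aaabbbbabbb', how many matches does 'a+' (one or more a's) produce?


Pattern 'a+' matches one or more consecutive a's.
String: 'aaabbbbabbb'
Scanning for runs of a:
  Match 1: 'aaa' (length 3)
  Match 2: 'a' (length 1)
Total matches: 2

2


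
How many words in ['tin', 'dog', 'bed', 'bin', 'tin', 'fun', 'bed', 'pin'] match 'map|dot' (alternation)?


Alternation 'map|dot' matches either 'map' or 'dot'.
Checking each word:
  'tin' -> no
  'dog' -> no
  'bed' -> no
  'bin' -> no
  'tin' -> no
  'fun' -> no
  'bed' -> no
  'pin' -> no
Matches: []
Count: 0

0


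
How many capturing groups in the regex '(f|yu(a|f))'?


To count capturing groups, count each '(' that starts a group.
Pattern: '(f|yu(a|f))'
Walking through the pattern:
  Position 0: '(' -> group #1
  Position 5: '(' -> group #2
Total capturing groups: 2

2


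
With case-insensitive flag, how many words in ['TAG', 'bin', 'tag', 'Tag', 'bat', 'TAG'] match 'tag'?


Case-insensitive matching: compare each word's lowercase form to 'tag'.
  'TAG' -> lower='tag' -> MATCH
  'bin' -> lower='bin' -> no
  'tag' -> lower='tag' -> MATCH
  'Tag' -> lower='tag' -> MATCH
  'bat' -> lower='bat' -> no
  'TAG' -> lower='tag' -> MATCH
Matches: ['TAG', 'tag', 'Tag', 'TAG']
Count: 4

4


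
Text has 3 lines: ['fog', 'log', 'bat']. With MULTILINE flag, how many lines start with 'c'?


With MULTILINE flag, ^ matches the start of each line.
Lines: ['fog', 'log', 'bat']
Checking which lines start with 'c':
  Line 1: 'fog' -> no
  Line 2: 'log' -> no
  Line 3: 'bat' -> no
Matching lines: []
Count: 0

0


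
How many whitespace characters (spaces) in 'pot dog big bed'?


\s matches whitespace characters (spaces, tabs, etc.).
Text: 'pot dog big bed'
This text has 4 words separated by spaces.
Number of spaces = number of words - 1 = 4 - 1 = 3

3


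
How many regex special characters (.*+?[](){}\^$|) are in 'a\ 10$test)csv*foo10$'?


Regex special characters are: . * + ? [ ] ( ) { } \ ^ $ |
Scanning 'a\ 10$test)csv*foo10$':
  pos 1: '\' -> SPECIAL
  pos 5: '$' -> SPECIAL
  pos 10: ')' -> SPECIAL
  pos 14: '*' -> SPECIAL
  pos 20: '$' -> SPECIAL
Special chars found: ['\\', '$', ')', '*', '$']
Total: 5

5


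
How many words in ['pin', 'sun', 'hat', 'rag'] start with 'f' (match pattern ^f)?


Pattern ^f anchors to start of word. Check which words begin with 'f':
  'pin' -> no
  'sun' -> no
  'hat' -> no
  'rag' -> no
Matching words: []
Count: 0

0


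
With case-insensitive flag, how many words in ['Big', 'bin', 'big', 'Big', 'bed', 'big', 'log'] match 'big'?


Case-insensitive matching: compare each word's lowercase form to 'big'.
  'Big' -> lower='big' -> MATCH
  'bin' -> lower='bin' -> no
  'big' -> lower='big' -> MATCH
  'Big' -> lower='big' -> MATCH
  'bed' -> lower='bed' -> no
  'big' -> lower='big' -> MATCH
  'log' -> lower='log' -> no
Matches: ['Big', 'big', 'Big', 'big']
Count: 4

4


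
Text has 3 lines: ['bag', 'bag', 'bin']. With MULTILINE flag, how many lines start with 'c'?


With MULTILINE flag, ^ matches the start of each line.
Lines: ['bag', 'bag', 'bin']
Checking which lines start with 'c':
  Line 1: 'bag' -> no
  Line 2: 'bag' -> no
  Line 3: 'bin' -> no
Matching lines: []
Count: 0

0


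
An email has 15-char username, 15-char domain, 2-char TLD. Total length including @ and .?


An email address has format: username@domain.tld
Username length: 15
'@' character: 1
Domain length: 15
'.' character: 1
TLD length: 2
Total = 15 + 1 + 15 + 1 + 2 = 34

34


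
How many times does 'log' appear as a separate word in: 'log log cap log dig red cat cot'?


Scanning each word for exact match 'log':
  Word 1: 'log' -> MATCH
  Word 2: 'log' -> MATCH
  Word 3: 'cap' -> no
  Word 4: 'log' -> MATCH
  Word 5: 'dig' -> no
  Word 6: 'red' -> no
  Word 7: 'cat' -> no
  Word 8: 'cot' -> no
Total matches: 3

3


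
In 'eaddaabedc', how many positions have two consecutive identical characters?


Looking for consecutive identical characters in 'eaddaabedc':
  pos 0-1: 'e' vs 'a' -> different
  pos 1-2: 'a' vs 'd' -> different
  pos 2-3: 'd' vs 'd' -> MATCH ('dd')
  pos 3-4: 'd' vs 'a' -> different
  pos 4-5: 'a' vs 'a' -> MATCH ('aa')
  pos 5-6: 'a' vs 'b' -> different
  pos 6-7: 'b' vs 'e' -> different
  pos 7-8: 'e' vs 'd' -> different
  pos 8-9: 'd' vs 'c' -> different
Consecutive identical pairs: ['dd', 'aa']
Count: 2

2


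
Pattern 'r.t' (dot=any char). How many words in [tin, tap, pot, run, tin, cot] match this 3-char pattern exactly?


Pattern 'r.t' means: starts with 'r', any single char, ends with 't'.
Checking each word (must be exactly 3 chars):
  'tin' (len=3): no
  'tap' (len=3): no
  'pot' (len=3): no
  'run' (len=3): no
  'tin' (len=3): no
  'cot' (len=3): no
Matching words: []
Total: 0

0


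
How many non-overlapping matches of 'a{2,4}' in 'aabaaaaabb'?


Pattern 'a{2,4}' matches between 2 and 4 consecutive a's (greedy).
String: 'aabaaaaabb'
Finding runs of a's and applying greedy matching:
  Run at pos 0: 'aa' (length 2)
  Run at pos 3: 'aaaaa' (length 5)
Matches: ['aa', 'aaaa']
Count: 2

2


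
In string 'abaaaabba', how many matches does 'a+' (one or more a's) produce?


Pattern 'a+' matches one or more consecutive a's.
String: 'abaaaabba'
Scanning for runs of a:
  Match 1: 'a' (length 1)
  Match 2: 'aaaa' (length 4)
  Match 3: 'a' (length 1)
Total matches: 3

3


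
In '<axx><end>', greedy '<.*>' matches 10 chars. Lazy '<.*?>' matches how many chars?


Greedy '<.*>' tries to match as MUCH as possible.
Lazy '<.*?>' tries to match as LITTLE as possible.

String: '<axx><end>'
Greedy '<.*>' starts at first '<' and extends to the LAST '>': '<axx><end>' (10 chars)
Lazy '<.*?>' starts at first '<' and stops at the FIRST '>': '<axx>' (5 chars)

5


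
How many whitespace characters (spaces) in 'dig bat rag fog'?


\s matches whitespace characters (spaces, tabs, etc.).
Text: 'dig bat rag fog'
This text has 4 words separated by spaces.
Number of spaces = number of words - 1 = 4 - 1 = 3

3


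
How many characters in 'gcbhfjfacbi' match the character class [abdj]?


Character class [abdj] matches any of: {a, b, d, j}
Scanning string 'gcbhfjfacbi' character by character:
  pos 0: 'g' -> no
  pos 1: 'c' -> no
  pos 2: 'b' -> MATCH
  pos 3: 'h' -> no
  pos 4: 'f' -> no
  pos 5: 'j' -> MATCH
  pos 6: 'f' -> no
  pos 7: 'a' -> MATCH
  pos 8: 'c' -> no
  pos 9: 'b' -> MATCH
  pos 10: 'i' -> no
Total matches: 4

4


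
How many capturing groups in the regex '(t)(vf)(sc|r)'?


To count capturing groups, count each '(' that starts a group.
Pattern: '(t)(vf)(sc|r)'
Walking through the pattern:
  Position 0: '(' -> group #1
  Position 3: '(' -> group #2
  Position 7: '(' -> group #3
Total capturing groups: 3

3


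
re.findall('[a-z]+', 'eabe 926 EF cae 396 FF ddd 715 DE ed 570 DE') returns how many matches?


Pattern '[a-z]+' finds one or more lowercase letters.
Text: 'eabe 926 EF cae 396 FF ddd 715 DE ed 570 DE'
Scanning for matches:
  Match 1: 'eabe'
  Match 2: 'cae'
  Match 3: 'ddd'
  Match 4: 'ed'
Total matches: 4

4


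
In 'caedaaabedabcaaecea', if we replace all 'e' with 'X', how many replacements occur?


re.sub('e', 'X', text) replaces every occurrence of 'e' with 'X'.
Text: 'caedaaabedabcaaecea'
Scanning for 'e':
  pos 2: 'e' -> replacement #1
  pos 8: 'e' -> replacement #2
  pos 15: 'e' -> replacement #3
  pos 17: 'e' -> replacement #4
Total replacements: 4

4


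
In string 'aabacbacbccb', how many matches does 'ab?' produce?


Pattern 'ab?' matches 'a' optionally followed by 'b'.
String: 'aabacbacbccb'
Scanning left to right for 'a' then checking next char:
  Match 1: 'a' (a not followed by b)
  Match 2: 'ab' (a followed by b)
  Match 3: 'a' (a not followed by b)
  Match 4: 'a' (a not followed by b)
Total matches: 4

4


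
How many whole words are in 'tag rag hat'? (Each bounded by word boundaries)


Word boundaries (\b) mark the start/end of each word.
Text: 'tag rag hat'
Splitting by whitespace:
  Word 1: 'tag'
  Word 2: 'rag'
  Word 3: 'hat'
Total whole words: 3

3


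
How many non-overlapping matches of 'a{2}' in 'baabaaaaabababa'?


Pattern 'a{2}' matches exactly 2 consecutive a's (greedy, non-overlapping).
String: 'baabaaaaabababa'
Scanning for runs of a's:
  Run at pos 1: 'aa' (length 2) -> 1 match(es)
  Run at pos 4: 'aaaaa' (length 5) -> 2 match(es)
  Run at pos 10: 'a' (length 1) -> 0 match(es)
  Run at pos 12: 'a' (length 1) -> 0 match(es)
  Run at pos 14: 'a' (length 1) -> 0 match(es)
Matches found: ['aa', 'aa', 'aa']
Total: 3

3


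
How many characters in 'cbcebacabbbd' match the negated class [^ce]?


Negated class [^ce] matches any char NOT in {c, e}
Scanning 'cbcebacabbbd':
  pos 0: 'c' -> no (excluded)
  pos 1: 'b' -> MATCH
  pos 2: 'c' -> no (excluded)
  pos 3: 'e' -> no (excluded)
  pos 4: 'b' -> MATCH
  pos 5: 'a' -> MATCH
  pos 6: 'c' -> no (excluded)
  pos 7: 'a' -> MATCH
  pos 8: 'b' -> MATCH
  pos 9: 'b' -> MATCH
  pos 10: 'b' -> MATCH
  pos 11: 'd' -> MATCH
Total matches: 8

8


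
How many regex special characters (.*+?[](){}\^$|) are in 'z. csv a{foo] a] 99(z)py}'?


Regex special characters are: . * + ? [ ] ( ) { } \ ^ $ |
Scanning 'z. csv a{foo] a] 99(z)py}':
  pos 1: '.' -> SPECIAL
  pos 8: '{' -> SPECIAL
  pos 12: ']' -> SPECIAL
  pos 15: ']' -> SPECIAL
  pos 19: '(' -> SPECIAL
  pos 21: ')' -> SPECIAL
  pos 24: '}' -> SPECIAL
Special chars found: ['.', '{', ']', ']', '(', ')', '}']
Total: 7

7


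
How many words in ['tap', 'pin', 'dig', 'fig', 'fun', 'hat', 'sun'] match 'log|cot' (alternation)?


Alternation 'log|cot' matches either 'log' or 'cot'.
Checking each word:
  'tap' -> no
  'pin' -> no
  'dig' -> no
  'fig' -> no
  'fun' -> no
  'hat' -> no
  'sun' -> no
Matches: []
Count: 0

0


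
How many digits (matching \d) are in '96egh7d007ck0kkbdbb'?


\d matches any digit 0-9.
Scanning '96egh7d007ck0kkbdbb':
  pos 0: '9' -> DIGIT
  pos 1: '6' -> DIGIT
  pos 5: '7' -> DIGIT
  pos 7: '0' -> DIGIT
  pos 8: '0' -> DIGIT
  pos 9: '7' -> DIGIT
  pos 12: '0' -> DIGIT
Digits found: ['9', '6', '7', '0', '0', '7', '0']
Total: 7

7


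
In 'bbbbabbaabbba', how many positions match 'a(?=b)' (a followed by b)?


Lookahead 'a(?=b)' matches 'a' only when followed by 'b'.
String: 'bbbbabbaabbba'
Checking each position where char is 'a':
  pos 4: 'a' -> MATCH (next='b')
  pos 7: 'a' -> no (next='a')
  pos 8: 'a' -> MATCH (next='b')
Matching positions: [4, 8]
Count: 2

2


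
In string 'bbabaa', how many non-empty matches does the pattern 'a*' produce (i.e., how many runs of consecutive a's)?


Pattern 'a*' matches zero or more a's. We want non-empty runs of consecutive a's.
String: 'bbabaa'
Walking through the string to find runs of a's:
  Run 1: positions 2-2 -> 'a'
  Run 2: positions 4-5 -> 'aa'
Non-empty runs found: ['a', 'aa']
Count: 2

2


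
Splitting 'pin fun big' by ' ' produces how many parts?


Splitting by ' ' breaks the string at each occurrence of the separator.
Text: 'pin fun big'
Parts after split:
  Part 1: 'pin'
  Part 2: 'fun'
  Part 3: 'big'
Total parts: 3

3


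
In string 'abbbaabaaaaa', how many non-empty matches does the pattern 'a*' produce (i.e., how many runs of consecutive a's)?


Pattern 'a*' matches zero or more a's. We want non-empty runs of consecutive a's.
String: 'abbbaabaaaaa'
Walking through the string to find runs of a's:
  Run 1: positions 0-0 -> 'a'
  Run 2: positions 4-5 -> 'aa'
  Run 3: positions 7-11 -> 'aaaaa'
Non-empty runs found: ['a', 'aa', 'aaaaa']
Count: 3

3


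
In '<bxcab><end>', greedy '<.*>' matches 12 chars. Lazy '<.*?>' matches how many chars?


Greedy '<.*>' tries to match as MUCH as possible.
Lazy '<.*?>' tries to match as LITTLE as possible.

String: '<bxcab><end>'
Greedy '<.*>' starts at first '<' and extends to the LAST '>': '<bxcab><end>' (12 chars)
Lazy '<.*?>' starts at first '<' and stops at the FIRST '>': '<bxcab>' (7 chars)

7


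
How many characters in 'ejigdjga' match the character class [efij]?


Character class [efij] matches any of: {e, f, i, j}
Scanning string 'ejigdjga' character by character:
  pos 0: 'e' -> MATCH
  pos 1: 'j' -> MATCH
  pos 2: 'i' -> MATCH
  pos 3: 'g' -> no
  pos 4: 'd' -> no
  pos 5: 'j' -> MATCH
  pos 6: 'g' -> no
  pos 7: 'a' -> no
Total matches: 4

4


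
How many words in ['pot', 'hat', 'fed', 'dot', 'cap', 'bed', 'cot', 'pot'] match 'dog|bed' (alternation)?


Alternation 'dog|bed' matches either 'dog' or 'bed'.
Checking each word:
  'pot' -> no
  'hat' -> no
  'fed' -> no
  'dot' -> no
  'cap' -> no
  'bed' -> MATCH
  'cot' -> no
  'pot' -> no
Matches: ['bed']
Count: 1

1


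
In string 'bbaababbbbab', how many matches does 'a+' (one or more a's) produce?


Pattern 'a+' matches one or more consecutive a's.
String: 'bbaababbbbab'
Scanning for runs of a:
  Match 1: 'aa' (length 2)
  Match 2: 'a' (length 1)
  Match 3: 'a' (length 1)
Total matches: 3

3


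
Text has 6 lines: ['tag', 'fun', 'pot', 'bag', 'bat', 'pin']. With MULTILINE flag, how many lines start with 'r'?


With MULTILINE flag, ^ matches the start of each line.
Lines: ['tag', 'fun', 'pot', 'bag', 'bat', 'pin']
Checking which lines start with 'r':
  Line 1: 'tag' -> no
  Line 2: 'fun' -> no
  Line 3: 'pot' -> no
  Line 4: 'bag' -> no
  Line 5: 'bat' -> no
  Line 6: 'pin' -> no
Matching lines: []
Count: 0

0


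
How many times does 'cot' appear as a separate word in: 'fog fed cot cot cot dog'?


Scanning each word for exact match 'cot':
  Word 1: 'fog' -> no
  Word 2: 'fed' -> no
  Word 3: 'cot' -> MATCH
  Word 4: 'cot' -> MATCH
  Word 5: 'cot' -> MATCH
  Word 6: 'dog' -> no
Total matches: 3

3


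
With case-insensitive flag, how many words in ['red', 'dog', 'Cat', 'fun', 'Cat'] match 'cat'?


Case-insensitive matching: compare each word's lowercase form to 'cat'.
  'red' -> lower='red' -> no
  'dog' -> lower='dog' -> no
  'Cat' -> lower='cat' -> MATCH
  'fun' -> lower='fun' -> no
  'Cat' -> lower='cat' -> MATCH
Matches: ['Cat', 'Cat']
Count: 2

2


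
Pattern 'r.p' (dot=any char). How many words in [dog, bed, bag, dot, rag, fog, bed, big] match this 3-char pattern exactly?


Pattern 'r.p' means: starts with 'r', any single char, ends with 'p'.
Checking each word (must be exactly 3 chars):
  'dog' (len=3): no
  'bed' (len=3): no
  'bag' (len=3): no
  'dot' (len=3): no
  'rag' (len=3): no
  'fog' (len=3): no
  'bed' (len=3): no
  'big' (len=3): no
Matching words: []
Total: 0

0


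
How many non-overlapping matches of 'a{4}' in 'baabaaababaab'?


Pattern 'a{4}' matches exactly 4 consecutive a's (greedy, non-overlapping).
String: 'baabaaababaab'
Scanning for runs of a's:
  Run at pos 1: 'aa' (length 2) -> 0 match(es)
  Run at pos 4: 'aaa' (length 3) -> 0 match(es)
  Run at pos 8: 'a' (length 1) -> 0 match(es)
  Run at pos 10: 'aa' (length 2) -> 0 match(es)
Matches found: []
Total: 0

0


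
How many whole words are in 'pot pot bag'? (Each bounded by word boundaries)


Word boundaries (\b) mark the start/end of each word.
Text: 'pot pot bag'
Splitting by whitespace:
  Word 1: 'pot'
  Word 2: 'pot'
  Word 3: 'bag'
Total whole words: 3

3


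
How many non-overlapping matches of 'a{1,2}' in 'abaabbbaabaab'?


Pattern 'a{1,2}' matches between 1 and 2 consecutive a's (greedy).
String: 'abaabbbaabaab'
Finding runs of a's and applying greedy matching:
  Run at pos 0: 'a' (length 1)
  Run at pos 2: 'aa' (length 2)
  Run at pos 7: 'aa' (length 2)
  Run at pos 10: 'aa' (length 2)
Matches: ['a', 'aa', 'aa', 'aa']
Count: 4

4


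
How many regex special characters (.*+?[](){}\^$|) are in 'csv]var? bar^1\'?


Regex special characters are: . * + ? [ ] ( ) { } \ ^ $ |
Scanning 'csv]var? bar^1\':
  pos 3: ']' -> SPECIAL
  pos 7: '?' -> SPECIAL
  pos 12: '^' -> SPECIAL
  pos 14: '\' -> SPECIAL
Special chars found: [']', '?', '^', '\\']
Total: 4

4


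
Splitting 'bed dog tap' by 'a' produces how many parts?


Splitting by 'a' breaks the string at each occurrence of the separator.
Text: 'bed dog tap'
Parts after split:
  Part 1: 'bed dog t'
  Part 2: 'p'
Total parts: 2

2


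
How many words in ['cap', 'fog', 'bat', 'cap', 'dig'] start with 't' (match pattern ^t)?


Pattern ^t anchors to start of word. Check which words begin with 't':
  'cap' -> no
  'fog' -> no
  'bat' -> no
  'cap' -> no
  'dig' -> no
Matching words: []
Count: 0

0


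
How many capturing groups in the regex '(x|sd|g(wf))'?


To count capturing groups, count each '(' that starts a group.
Pattern: '(x|sd|g(wf))'
Walking through the pattern:
  Position 0: '(' -> group #1
  Position 7: '(' -> group #2
Total capturing groups: 2

2


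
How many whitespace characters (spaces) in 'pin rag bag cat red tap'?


\s matches whitespace characters (spaces, tabs, etc.).
Text: 'pin rag bag cat red tap'
This text has 6 words separated by spaces.
Number of spaces = number of words - 1 = 6 - 1 = 5

5


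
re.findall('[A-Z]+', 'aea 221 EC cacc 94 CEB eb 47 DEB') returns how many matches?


Pattern '[A-Z]+' finds one or more uppercase letters.
Text: 'aea 221 EC cacc 94 CEB eb 47 DEB'
Scanning for matches:
  Match 1: 'EC'
  Match 2: 'CEB'
  Match 3: 'DEB'
Total matches: 3

3


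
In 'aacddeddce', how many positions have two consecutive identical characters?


Looking for consecutive identical characters in 'aacddeddce':
  pos 0-1: 'a' vs 'a' -> MATCH ('aa')
  pos 1-2: 'a' vs 'c' -> different
  pos 2-3: 'c' vs 'd' -> different
  pos 3-4: 'd' vs 'd' -> MATCH ('dd')
  pos 4-5: 'd' vs 'e' -> different
  pos 5-6: 'e' vs 'd' -> different
  pos 6-7: 'd' vs 'd' -> MATCH ('dd')
  pos 7-8: 'd' vs 'c' -> different
  pos 8-9: 'c' vs 'e' -> different
Consecutive identical pairs: ['aa', 'dd', 'dd']
Count: 3

3


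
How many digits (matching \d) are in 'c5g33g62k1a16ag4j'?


\d matches any digit 0-9.
Scanning 'c5g33g62k1a16ag4j':
  pos 1: '5' -> DIGIT
  pos 3: '3' -> DIGIT
  pos 4: '3' -> DIGIT
  pos 6: '6' -> DIGIT
  pos 7: '2' -> DIGIT
  pos 9: '1' -> DIGIT
  pos 11: '1' -> DIGIT
  pos 12: '6' -> DIGIT
  pos 15: '4' -> DIGIT
Digits found: ['5', '3', '3', '6', '2', '1', '1', '6', '4']
Total: 9

9


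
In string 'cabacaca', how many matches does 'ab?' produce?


Pattern 'ab?' matches 'a' optionally followed by 'b'.
String: 'cabacaca'
Scanning left to right for 'a' then checking next char:
  Match 1: 'ab' (a followed by b)
  Match 2: 'a' (a not followed by b)
  Match 3: 'a' (a not followed by b)
  Match 4: 'a' (a not followed by b)
Total matches: 4

4


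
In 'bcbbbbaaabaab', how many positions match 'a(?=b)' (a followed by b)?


Lookahead 'a(?=b)' matches 'a' only when followed by 'b'.
String: 'bcbbbbaaabaab'
Checking each position where char is 'a':
  pos 6: 'a' -> no (next='a')
  pos 7: 'a' -> no (next='a')
  pos 8: 'a' -> MATCH (next='b')
  pos 10: 'a' -> no (next='a')
  pos 11: 'a' -> MATCH (next='b')
Matching positions: [8, 11]
Count: 2

2


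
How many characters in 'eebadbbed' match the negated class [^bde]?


Negated class [^bde] matches any char NOT in {b, d, e}
Scanning 'eebadbbed':
  pos 0: 'e' -> no (excluded)
  pos 1: 'e' -> no (excluded)
  pos 2: 'b' -> no (excluded)
  pos 3: 'a' -> MATCH
  pos 4: 'd' -> no (excluded)
  pos 5: 'b' -> no (excluded)
  pos 6: 'b' -> no (excluded)
  pos 7: 'e' -> no (excluded)
  pos 8: 'd' -> no (excluded)
Total matches: 1

1


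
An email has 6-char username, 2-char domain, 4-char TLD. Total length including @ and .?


An email address has format: username@domain.tld
Username length: 6
'@' character: 1
Domain length: 2
'.' character: 1
TLD length: 4
Total = 6 + 1 + 2 + 1 + 4 = 14

14


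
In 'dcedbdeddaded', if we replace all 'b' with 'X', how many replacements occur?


re.sub('b', 'X', text) replaces every occurrence of 'b' with 'X'.
Text: 'dcedbdeddaded'
Scanning for 'b':
  pos 4: 'b' -> replacement #1
Total replacements: 1

1


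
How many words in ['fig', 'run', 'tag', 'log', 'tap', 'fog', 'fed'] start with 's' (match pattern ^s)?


Pattern ^s anchors to start of word. Check which words begin with 's':
  'fig' -> no
  'run' -> no
  'tag' -> no
  'log' -> no
  'tap' -> no
  'fog' -> no
  'fed' -> no
Matching words: []
Count: 0

0


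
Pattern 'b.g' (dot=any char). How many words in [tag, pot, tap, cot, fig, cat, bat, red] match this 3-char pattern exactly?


Pattern 'b.g' means: starts with 'b', any single char, ends with 'g'.
Checking each word (must be exactly 3 chars):
  'tag' (len=3): no
  'pot' (len=3): no
  'tap' (len=3): no
  'cot' (len=3): no
  'fig' (len=3): no
  'cat' (len=3): no
  'bat' (len=3): no
  'red' (len=3): no
Matching words: []
Total: 0

0


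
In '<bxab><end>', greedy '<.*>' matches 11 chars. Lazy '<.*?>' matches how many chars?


Greedy '<.*>' tries to match as MUCH as possible.
Lazy '<.*?>' tries to match as LITTLE as possible.

String: '<bxab><end>'
Greedy '<.*>' starts at first '<' and extends to the LAST '>': '<bxab><end>' (11 chars)
Lazy '<.*?>' starts at first '<' and stops at the FIRST '>': '<bxab>' (6 chars)

6


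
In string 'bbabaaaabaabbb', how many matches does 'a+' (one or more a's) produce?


Pattern 'a+' matches one or more consecutive a's.
String: 'bbabaaaabaabbb'
Scanning for runs of a:
  Match 1: 'a' (length 1)
  Match 2: 'aaaa' (length 4)
  Match 3: 'aa' (length 2)
Total matches: 3

3


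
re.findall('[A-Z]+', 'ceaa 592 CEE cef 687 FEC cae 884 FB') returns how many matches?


Pattern '[A-Z]+' finds one or more uppercase letters.
Text: 'ceaa 592 CEE cef 687 FEC cae 884 FB'
Scanning for matches:
  Match 1: 'CEE'
  Match 2: 'FEC'
  Match 3: 'FB'
Total matches: 3

3


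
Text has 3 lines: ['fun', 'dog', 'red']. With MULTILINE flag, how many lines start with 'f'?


With MULTILINE flag, ^ matches the start of each line.
Lines: ['fun', 'dog', 'red']
Checking which lines start with 'f':
  Line 1: 'fun' -> MATCH
  Line 2: 'dog' -> no
  Line 3: 'red' -> no
Matching lines: ['fun']
Count: 1

1


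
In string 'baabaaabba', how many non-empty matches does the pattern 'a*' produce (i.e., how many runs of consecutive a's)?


Pattern 'a*' matches zero or more a's. We want non-empty runs of consecutive a's.
String: 'baabaaabba'
Walking through the string to find runs of a's:
  Run 1: positions 1-2 -> 'aa'
  Run 2: positions 4-6 -> 'aaa'
  Run 3: positions 9-9 -> 'a'
Non-empty runs found: ['aa', 'aaa', 'a']
Count: 3

3


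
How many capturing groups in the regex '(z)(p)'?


To count capturing groups, count each '(' that starts a group.
Pattern: '(z)(p)'
Walking through the pattern:
  Position 0: '(' -> group #1
  Position 3: '(' -> group #2
Total capturing groups: 2

2


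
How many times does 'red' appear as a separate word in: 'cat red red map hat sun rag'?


Scanning each word for exact match 'red':
  Word 1: 'cat' -> no
  Word 2: 'red' -> MATCH
  Word 3: 'red' -> MATCH
  Word 4: 'map' -> no
  Word 5: 'hat' -> no
  Word 6: 'sun' -> no
  Word 7: 'rag' -> no
Total matches: 2

2


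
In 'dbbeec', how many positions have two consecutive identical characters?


Looking for consecutive identical characters in 'dbbeec':
  pos 0-1: 'd' vs 'b' -> different
  pos 1-2: 'b' vs 'b' -> MATCH ('bb')
  pos 2-3: 'b' vs 'e' -> different
  pos 3-4: 'e' vs 'e' -> MATCH ('ee')
  pos 4-5: 'e' vs 'c' -> different
Consecutive identical pairs: ['bb', 'ee']
Count: 2

2


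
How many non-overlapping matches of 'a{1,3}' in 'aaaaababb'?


Pattern 'a{1,3}' matches between 1 and 3 consecutive a's (greedy).
String: 'aaaaababb'
Finding runs of a's and applying greedy matching:
  Run at pos 0: 'aaaaa' (length 5)
  Run at pos 6: 'a' (length 1)
Matches: ['aaa', 'aa', 'a']
Count: 3

3


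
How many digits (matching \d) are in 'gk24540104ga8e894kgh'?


\d matches any digit 0-9.
Scanning 'gk24540104ga8e894kgh':
  pos 2: '2' -> DIGIT
  pos 3: '4' -> DIGIT
  pos 4: '5' -> DIGIT
  pos 5: '4' -> DIGIT
  pos 6: '0' -> DIGIT
  pos 7: '1' -> DIGIT
  pos 8: '0' -> DIGIT
  pos 9: '4' -> DIGIT
  pos 12: '8' -> DIGIT
  pos 14: '8' -> DIGIT
  pos 15: '9' -> DIGIT
  pos 16: '4' -> DIGIT
Digits found: ['2', '4', '5', '4', '0', '1', '0', '4', '8', '8', '9', '4']
Total: 12

12


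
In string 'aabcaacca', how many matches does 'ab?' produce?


Pattern 'ab?' matches 'a' optionally followed by 'b'.
String: 'aabcaacca'
Scanning left to right for 'a' then checking next char:
  Match 1: 'a' (a not followed by b)
  Match 2: 'ab' (a followed by b)
  Match 3: 'a' (a not followed by b)
  Match 4: 'a' (a not followed by b)
  Match 5: 'a' (a not followed by b)
Total matches: 5

5


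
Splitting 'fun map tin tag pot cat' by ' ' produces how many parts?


Splitting by ' ' breaks the string at each occurrence of the separator.
Text: 'fun map tin tag pot cat'
Parts after split:
  Part 1: 'fun'
  Part 2: 'map'
  Part 3: 'tin'
  Part 4: 'tag'
  Part 5: 'pot'
  Part 6: 'cat'
Total parts: 6

6


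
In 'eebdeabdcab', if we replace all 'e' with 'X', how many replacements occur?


re.sub('e', 'X', text) replaces every occurrence of 'e' with 'X'.
Text: 'eebdeabdcab'
Scanning for 'e':
  pos 0: 'e' -> replacement #1
  pos 1: 'e' -> replacement #2
  pos 4: 'e' -> replacement #3
Total replacements: 3

3


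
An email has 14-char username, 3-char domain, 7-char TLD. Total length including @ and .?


An email address has format: username@domain.tld
Username length: 14
'@' character: 1
Domain length: 3
'.' character: 1
TLD length: 7
Total = 14 + 1 + 3 + 1 + 7 = 26

26


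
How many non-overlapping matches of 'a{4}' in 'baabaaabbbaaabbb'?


Pattern 'a{4}' matches exactly 4 consecutive a's (greedy, non-overlapping).
String: 'baabaaabbbaaabbb'
Scanning for runs of a's:
  Run at pos 1: 'aa' (length 2) -> 0 match(es)
  Run at pos 4: 'aaa' (length 3) -> 0 match(es)
  Run at pos 10: 'aaa' (length 3) -> 0 match(es)
Matches found: []
Total: 0

0


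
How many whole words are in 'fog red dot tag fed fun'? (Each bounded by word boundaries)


Word boundaries (\b) mark the start/end of each word.
Text: 'fog red dot tag fed fun'
Splitting by whitespace:
  Word 1: 'fog'
  Word 2: 'red'
  Word 3: 'dot'
  Word 4: 'tag'
  Word 5: 'fed'
  Word 6: 'fun'
Total whole words: 6

6


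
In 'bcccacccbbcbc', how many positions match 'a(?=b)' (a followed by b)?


Lookahead 'a(?=b)' matches 'a' only when followed by 'b'.
String: 'bcccacccbbcbc'
Checking each position where char is 'a':
  pos 4: 'a' -> no (next='c')
Matching positions: []
Count: 0

0


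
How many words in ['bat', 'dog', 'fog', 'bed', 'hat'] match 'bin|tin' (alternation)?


Alternation 'bin|tin' matches either 'bin' or 'tin'.
Checking each word:
  'bat' -> no
  'dog' -> no
  'fog' -> no
  'bed' -> no
  'hat' -> no
Matches: []
Count: 0

0


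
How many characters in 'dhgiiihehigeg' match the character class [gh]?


Character class [gh] matches any of: {g, h}
Scanning string 'dhgiiihehigeg' character by character:
  pos 0: 'd' -> no
  pos 1: 'h' -> MATCH
  pos 2: 'g' -> MATCH
  pos 3: 'i' -> no
  pos 4: 'i' -> no
  pos 5: 'i' -> no
  pos 6: 'h' -> MATCH
  pos 7: 'e' -> no
  pos 8: 'h' -> MATCH
  pos 9: 'i' -> no
  pos 10: 'g' -> MATCH
  pos 11: 'e' -> no
  pos 12: 'g' -> MATCH
Total matches: 6

6


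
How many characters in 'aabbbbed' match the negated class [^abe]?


Negated class [^abe] matches any char NOT in {a, b, e}
Scanning 'aabbbbed':
  pos 0: 'a' -> no (excluded)
  pos 1: 'a' -> no (excluded)
  pos 2: 'b' -> no (excluded)
  pos 3: 'b' -> no (excluded)
  pos 4: 'b' -> no (excluded)
  pos 5: 'b' -> no (excluded)
  pos 6: 'e' -> no (excluded)
  pos 7: 'd' -> MATCH
Total matches: 1

1


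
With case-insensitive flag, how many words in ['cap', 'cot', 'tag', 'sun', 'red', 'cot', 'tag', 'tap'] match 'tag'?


Case-insensitive matching: compare each word's lowercase form to 'tag'.
  'cap' -> lower='cap' -> no
  'cot' -> lower='cot' -> no
  'tag' -> lower='tag' -> MATCH
  'sun' -> lower='sun' -> no
  'red' -> lower='red' -> no
  'cot' -> lower='cot' -> no
  'tag' -> lower='tag' -> MATCH
  'tap' -> lower='tap' -> no
Matches: ['tag', 'tag']
Count: 2

2


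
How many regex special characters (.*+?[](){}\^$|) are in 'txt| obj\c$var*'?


Regex special characters are: . * + ? [ ] ( ) { } \ ^ $ |
Scanning 'txt| obj\c$var*':
  pos 3: '|' -> SPECIAL
  pos 8: '\' -> SPECIAL
  pos 10: '$' -> SPECIAL
  pos 14: '*' -> SPECIAL
Special chars found: ['|', '\\', '$', '*']
Total: 4

4


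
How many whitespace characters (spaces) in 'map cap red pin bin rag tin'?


\s matches whitespace characters (spaces, tabs, etc.).
Text: 'map cap red pin bin rag tin'
This text has 7 words separated by spaces.
Number of spaces = number of words - 1 = 7 - 1 = 6

6


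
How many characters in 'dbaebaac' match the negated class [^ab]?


Negated class [^ab] matches any char NOT in {a, b}
Scanning 'dbaebaac':
  pos 0: 'd' -> MATCH
  pos 1: 'b' -> no (excluded)
  pos 2: 'a' -> no (excluded)
  pos 3: 'e' -> MATCH
  pos 4: 'b' -> no (excluded)
  pos 5: 'a' -> no (excluded)
  pos 6: 'a' -> no (excluded)
  pos 7: 'c' -> MATCH
Total matches: 3

3


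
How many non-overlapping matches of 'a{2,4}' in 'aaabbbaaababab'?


Pattern 'a{2,4}' matches between 2 and 4 consecutive a's (greedy).
String: 'aaabbbaaababab'
Finding runs of a's and applying greedy matching:
  Run at pos 0: 'aaa' (length 3)
  Run at pos 6: 'aaa' (length 3)
  Run at pos 10: 'a' (length 1)
  Run at pos 12: 'a' (length 1)
Matches: ['aaa', 'aaa']
Count: 2

2


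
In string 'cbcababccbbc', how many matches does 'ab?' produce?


Pattern 'ab?' matches 'a' optionally followed by 'b'.
String: 'cbcababccbbc'
Scanning left to right for 'a' then checking next char:
  Match 1: 'ab' (a followed by b)
  Match 2: 'ab' (a followed by b)
Total matches: 2

2


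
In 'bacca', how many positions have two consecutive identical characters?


Looking for consecutive identical characters in 'bacca':
  pos 0-1: 'b' vs 'a' -> different
  pos 1-2: 'a' vs 'c' -> different
  pos 2-3: 'c' vs 'c' -> MATCH ('cc')
  pos 3-4: 'c' vs 'a' -> different
Consecutive identical pairs: ['cc']
Count: 1

1


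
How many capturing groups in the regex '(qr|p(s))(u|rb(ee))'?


To count capturing groups, count each '(' that starts a group.
Pattern: '(qr|p(s))(u|rb(ee))'
Walking through the pattern:
  Position 0: '(' -> group #1
  Position 5: '(' -> group #2
  Position 9: '(' -> group #3
  Position 14: '(' -> group #4
Total capturing groups: 4

4


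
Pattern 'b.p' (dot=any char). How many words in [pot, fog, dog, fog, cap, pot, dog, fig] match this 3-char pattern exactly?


Pattern 'b.p' means: starts with 'b', any single char, ends with 'p'.
Checking each word (must be exactly 3 chars):
  'pot' (len=3): no
  'fog' (len=3): no
  'dog' (len=3): no
  'fog' (len=3): no
  'cap' (len=3): no
  'pot' (len=3): no
  'dog' (len=3): no
  'fig' (len=3): no
Matching words: []
Total: 0

0


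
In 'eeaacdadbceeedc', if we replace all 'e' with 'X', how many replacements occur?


re.sub('e', 'X', text) replaces every occurrence of 'e' with 'X'.
Text: 'eeaacdadbceeedc'
Scanning for 'e':
  pos 0: 'e' -> replacement #1
  pos 1: 'e' -> replacement #2
  pos 10: 'e' -> replacement #3
  pos 11: 'e' -> replacement #4
  pos 12: 'e' -> replacement #5
Total replacements: 5

5


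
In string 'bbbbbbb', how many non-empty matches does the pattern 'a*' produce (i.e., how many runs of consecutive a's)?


Pattern 'a*' matches zero or more a's. We want non-empty runs of consecutive a's.
String: 'bbbbbbb'
Walking through the string to find runs of a's:
Non-empty runs found: []
Count: 0

0


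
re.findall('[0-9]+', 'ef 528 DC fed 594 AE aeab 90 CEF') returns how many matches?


Pattern '[0-9]+' finds one or more digits.
Text: 'ef 528 DC fed 594 AE aeab 90 CEF'
Scanning for matches:
  Match 1: '528'
  Match 2: '594'
  Match 3: '90'
Total matches: 3

3


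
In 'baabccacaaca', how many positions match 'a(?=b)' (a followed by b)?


Lookahead 'a(?=b)' matches 'a' only when followed by 'b'.
String: 'baabccacaaca'
Checking each position where char is 'a':
  pos 1: 'a' -> no (next='a')
  pos 2: 'a' -> MATCH (next='b')
  pos 6: 'a' -> no (next='c')
  pos 8: 'a' -> no (next='a')
  pos 9: 'a' -> no (next='c')
Matching positions: [2]
Count: 1

1


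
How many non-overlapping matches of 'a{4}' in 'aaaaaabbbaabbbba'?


Pattern 'a{4}' matches exactly 4 consecutive a's (greedy, non-overlapping).
String: 'aaaaaabbbaabbbba'
Scanning for runs of a's:
  Run at pos 0: 'aaaaaa' (length 6) -> 1 match(es)
  Run at pos 9: 'aa' (length 2) -> 0 match(es)
  Run at pos 15: 'a' (length 1) -> 0 match(es)
Matches found: ['aaaa']
Total: 1

1


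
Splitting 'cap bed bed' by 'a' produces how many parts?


Splitting by 'a' breaks the string at each occurrence of the separator.
Text: 'cap bed bed'
Parts after split:
  Part 1: 'c'
  Part 2: 'p bed bed'
Total parts: 2

2


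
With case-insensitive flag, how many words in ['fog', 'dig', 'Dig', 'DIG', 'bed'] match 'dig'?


Case-insensitive matching: compare each word's lowercase form to 'dig'.
  'fog' -> lower='fog' -> no
  'dig' -> lower='dig' -> MATCH
  'Dig' -> lower='dig' -> MATCH
  'DIG' -> lower='dig' -> MATCH
  'bed' -> lower='bed' -> no
Matches: ['dig', 'Dig', 'DIG']
Count: 3

3


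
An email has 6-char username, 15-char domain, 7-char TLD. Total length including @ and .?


An email address has format: username@domain.tld
Username length: 6
'@' character: 1
Domain length: 15
'.' character: 1
TLD length: 7
Total = 6 + 1 + 15 + 1 + 7 = 30

30


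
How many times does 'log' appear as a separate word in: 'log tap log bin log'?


Scanning each word for exact match 'log':
  Word 1: 'log' -> MATCH
  Word 2: 'tap' -> no
  Word 3: 'log' -> MATCH
  Word 4: 'bin' -> no
  Word 5: 'log' -> MATCH
Total matches: 3

3


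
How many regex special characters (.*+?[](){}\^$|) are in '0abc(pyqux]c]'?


Regex special characters are: . * + ? [ ] ( ) { } \ ^ $ |
Scanning '0abc(pyqux]c]':
  pos 4: '(' -> SPECIAL
  pos 10: ']' -> SPECIAL
  pos 12: ']' -> SPECIAL
Special chars found: ['(', ']', ']']
Total: 3

3


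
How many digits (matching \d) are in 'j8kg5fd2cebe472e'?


\d matches any digit 0-9.
Scanning 'j8kg5fd2cebe472e':
  pos 1: '8' -> DIGIT
  pos 4: '5' -> DIGIT
  pos 7: '2' -> DIGIT
  pos 12: '4' -> DIGIT
  pos 13: '7' -> DIGIT
  pos 14: '2' -> DIGIT
Digits found: ['8', '5', '2', '4', '7', '2']
Total: 6

6


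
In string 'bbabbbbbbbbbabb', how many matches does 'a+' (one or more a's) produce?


Pattern 'a+' matches one or more consecutive a's.
String: 'bbabbbbbbbbbabb'
Scanning for runs of a:
  Match 1: 'a' (length 1)
  Match 2: 'a' (length 1)
Total matches: 2

2


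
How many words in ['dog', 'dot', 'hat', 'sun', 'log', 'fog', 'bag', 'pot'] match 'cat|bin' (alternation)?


Alternation 'cat|bin' matches either 'cat' or 'bin'.
Checking each word:
  'dog' -> no
  'dot' -> no
  'hat' -> no
  'sun' -> no
  'log' -> no
  'fog' -> no
  'bag' -> no
  'pot' -> no
Matches: []
Count: 0

0


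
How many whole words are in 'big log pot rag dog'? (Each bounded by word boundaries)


Word boundaries (\b) mark the start/end of each word.
Text: 'big log pot rag dog'
Splitting by whitespace:
  Word 1: 'big'
  Word 2: 'log'
  Word 3: 'pot'
  Word 4: 'rag'
  Word 5: 'dog'
Total whole words: 5

5


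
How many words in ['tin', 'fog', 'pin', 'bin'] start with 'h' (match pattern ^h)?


Pattern ^h anchors to start of word. Check which words begin with 'h':
  'tin' -> no
  'fog' -> no
  'pin' -> no
  'bin' -> no
Matching words: []
Count: 0

0


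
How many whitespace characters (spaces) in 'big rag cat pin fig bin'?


\s matches whitespace characters (spaces, tabs, etc.).
Text: 'big rag cat pin fig bin'
This text has 6 words separated by spaces.
Number of spaces = number of words - 1 = 6 - 1 = 5

5


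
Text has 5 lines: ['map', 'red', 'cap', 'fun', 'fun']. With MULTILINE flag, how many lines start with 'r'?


With MULTILINE flag, ^ matches the start of each line.
Lines: ['map', 'red', 'cap', 'fun', 'fun']
Checking which lines start with 'r':
  Line 1: 'map' -> no
  Line 2: 'red' -> MATCH
  Line 3: 'cap' -> no
  Line 4: 'fun' -> no
  Line 5: 'fun' -> no
Matching lines: ['red']
Count: 1

1


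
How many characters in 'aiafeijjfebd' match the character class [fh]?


Character class [fh] matches any of: {f, h}
Scanning string 'aiafeijjfebd' character by character:
  pos 0: 'a' -> no
  pos 1: 'i' -> no
  pos 2: 'a' -> no
  pos 3: 'f' -> MATCH
  pos 4: 'e' -> no
  pos 5: 'i' -> no
  pos 6: 'j' -> no
  pos 7: 'j' -> no
  pos 8: 'f' -> MATCH
  pos 9: 'e' -> no
  pos 10: 'b' -> no
  pos 11: 'd' -> no
Total matches: 2

2
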